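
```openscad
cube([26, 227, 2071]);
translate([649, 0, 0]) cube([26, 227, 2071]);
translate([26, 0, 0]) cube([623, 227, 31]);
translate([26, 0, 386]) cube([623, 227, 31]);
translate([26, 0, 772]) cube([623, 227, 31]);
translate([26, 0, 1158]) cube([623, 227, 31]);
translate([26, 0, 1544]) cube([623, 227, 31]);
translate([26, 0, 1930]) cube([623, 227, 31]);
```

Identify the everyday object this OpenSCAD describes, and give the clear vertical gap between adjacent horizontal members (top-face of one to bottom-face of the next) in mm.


A bookshelf. The clear shelf gap is 355 mm.

Two tall side panels with 6 horizontal boards between them — a bookshelf. The first two shelf undersides are at z = 0 and z = 386; with shelf thickness 31, the clear gap is 386 − 0 − 31 = 355 mm.


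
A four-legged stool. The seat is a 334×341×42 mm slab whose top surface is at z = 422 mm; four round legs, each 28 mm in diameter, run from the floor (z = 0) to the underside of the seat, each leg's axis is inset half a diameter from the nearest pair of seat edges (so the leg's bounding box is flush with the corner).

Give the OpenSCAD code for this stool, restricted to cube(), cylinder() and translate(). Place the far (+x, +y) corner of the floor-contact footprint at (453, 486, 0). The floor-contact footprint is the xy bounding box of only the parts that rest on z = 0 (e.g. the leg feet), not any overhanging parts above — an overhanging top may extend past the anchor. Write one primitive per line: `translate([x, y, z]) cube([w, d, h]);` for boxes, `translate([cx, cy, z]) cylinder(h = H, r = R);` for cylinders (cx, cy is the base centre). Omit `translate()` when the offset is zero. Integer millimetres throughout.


translate([119, 145, 380]) cube([334, 341, 42]);
translate([133, 159, 0]) cylinder(h = 380, r = 14);
translate([439, 159, 0]) cylinder(h = 380, r = 14);
translate([133, 472, 0]) cylinder(h = 380, r = 14);
translate([439, 472, 0]) cylinder(h = 380, r = 14);


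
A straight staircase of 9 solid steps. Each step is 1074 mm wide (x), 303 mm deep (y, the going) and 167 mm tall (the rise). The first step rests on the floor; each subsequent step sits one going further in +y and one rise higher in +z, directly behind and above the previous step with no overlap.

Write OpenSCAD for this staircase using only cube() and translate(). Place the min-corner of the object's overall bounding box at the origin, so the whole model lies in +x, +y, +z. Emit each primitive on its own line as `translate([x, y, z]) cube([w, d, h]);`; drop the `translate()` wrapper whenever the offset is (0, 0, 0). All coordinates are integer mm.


cube([1074, 303, 167]);
translate([0, 303, 167]) cube([1074, 303, 167]);
translate([0, 606, 334]) cube([1074, 303, 167]);
translate([0, 909, 501]) cube([1074, 303, 167]);
translate([0, 1212, 668]) cube([1074, 303, 167]);
translate([0, 1515, 835]) cube([1074, 303, 167]);
translate([0, 1818, 1002]) cube([1074, 303, 167]);
translate([0, 2121, 1169]) cube([1074, 303, 167]);
translate([0, 2424, 1336]) cube([1074, 303, 167]);


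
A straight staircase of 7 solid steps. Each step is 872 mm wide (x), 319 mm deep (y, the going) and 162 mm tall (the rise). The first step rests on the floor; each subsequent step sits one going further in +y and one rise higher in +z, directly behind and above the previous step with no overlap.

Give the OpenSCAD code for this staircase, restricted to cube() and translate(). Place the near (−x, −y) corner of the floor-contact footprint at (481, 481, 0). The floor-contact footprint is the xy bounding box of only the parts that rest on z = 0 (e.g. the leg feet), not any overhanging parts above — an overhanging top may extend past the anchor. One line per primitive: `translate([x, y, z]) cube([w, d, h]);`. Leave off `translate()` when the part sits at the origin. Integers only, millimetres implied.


translate([481, 481, 0]) cube([872, 319, 162]);
translate([481, 800, 162]) cube([872, 319, 162]);
translate([481, 1119, 324]) cube([872, 319, 162]);
translate([481, 1438, 486]) cube([872, 319, 162]);
translate([481, 1757, 648]) cube([872, 319, 162]);
translate([481, 2076, 810]) cube([872, 319, 162]);
translate([481, 2395, 972]) cube([872, 319, 162]);


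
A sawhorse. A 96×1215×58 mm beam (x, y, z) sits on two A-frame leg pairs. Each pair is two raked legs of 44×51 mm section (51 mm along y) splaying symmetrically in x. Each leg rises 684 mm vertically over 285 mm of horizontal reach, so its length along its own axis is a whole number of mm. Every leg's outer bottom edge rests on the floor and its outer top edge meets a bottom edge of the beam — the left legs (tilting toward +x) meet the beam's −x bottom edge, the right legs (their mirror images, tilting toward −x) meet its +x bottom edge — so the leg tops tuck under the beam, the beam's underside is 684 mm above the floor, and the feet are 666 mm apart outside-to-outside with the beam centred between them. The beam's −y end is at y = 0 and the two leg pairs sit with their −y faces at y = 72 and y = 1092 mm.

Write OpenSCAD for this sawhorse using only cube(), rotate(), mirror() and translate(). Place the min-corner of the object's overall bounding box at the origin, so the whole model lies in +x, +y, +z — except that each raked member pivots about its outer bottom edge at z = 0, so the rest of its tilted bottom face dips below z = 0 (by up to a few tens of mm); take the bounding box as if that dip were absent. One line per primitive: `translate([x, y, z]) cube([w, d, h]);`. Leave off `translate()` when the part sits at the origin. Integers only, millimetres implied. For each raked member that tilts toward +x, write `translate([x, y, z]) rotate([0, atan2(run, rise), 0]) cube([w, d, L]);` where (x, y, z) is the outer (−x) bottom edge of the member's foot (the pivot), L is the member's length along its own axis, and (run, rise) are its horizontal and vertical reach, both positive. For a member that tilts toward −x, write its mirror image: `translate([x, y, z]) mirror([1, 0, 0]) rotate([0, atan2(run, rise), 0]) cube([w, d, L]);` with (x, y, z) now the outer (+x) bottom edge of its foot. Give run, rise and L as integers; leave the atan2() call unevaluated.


translate([285, 0, 684]) cube([96, 1215, 58]);
translate([0, 72, 0]) rotate([0, atan2(285, 684), 0]) cube([44, 51, 741]);
translate([666, 72, 0]) mirror([1, 0, 0]) rotate([0, atan2(285, 684), 0]) cube([44, 51, 741]);
translate([0, 1092, 0]) rotate([0, atan2(285, 684), 0]) cube([44, 51, 741]);
translate([666, 1092, 0]) mirror([1, 0, 0]) rotate([0, atan2(285, 684), 0]) cube([44, 51, 741]);


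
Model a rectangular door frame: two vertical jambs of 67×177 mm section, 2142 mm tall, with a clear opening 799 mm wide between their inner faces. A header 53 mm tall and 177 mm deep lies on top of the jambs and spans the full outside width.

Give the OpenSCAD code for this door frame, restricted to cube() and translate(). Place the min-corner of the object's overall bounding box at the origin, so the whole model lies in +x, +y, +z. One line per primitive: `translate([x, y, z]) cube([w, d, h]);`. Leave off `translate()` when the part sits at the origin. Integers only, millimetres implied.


cube([67, 177, 2142]);
translate([866, 0, 0]) cube([67, 177, 2142]);
translate([0, 0, 2142]) cube([933, 177, 53]);


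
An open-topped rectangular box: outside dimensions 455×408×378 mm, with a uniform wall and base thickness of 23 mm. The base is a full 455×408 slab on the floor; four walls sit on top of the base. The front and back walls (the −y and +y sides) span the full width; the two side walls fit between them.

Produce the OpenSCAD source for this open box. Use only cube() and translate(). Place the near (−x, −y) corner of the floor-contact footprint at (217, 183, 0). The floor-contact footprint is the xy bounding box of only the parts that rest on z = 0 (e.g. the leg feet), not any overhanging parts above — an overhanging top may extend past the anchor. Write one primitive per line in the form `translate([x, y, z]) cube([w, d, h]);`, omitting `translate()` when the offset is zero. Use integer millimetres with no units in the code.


translate([217, 183, 0]) cube([455, 408, 23]);
translate([217, 183, 23]) cube([455, 23, 355]);
translate([217, 568, 23]) cube([455, 23, 355]);
translate([217, 206, 23]) cube([23, 362, 355]);
translate([649, 206, 23]) cube([23, 362, 355]);


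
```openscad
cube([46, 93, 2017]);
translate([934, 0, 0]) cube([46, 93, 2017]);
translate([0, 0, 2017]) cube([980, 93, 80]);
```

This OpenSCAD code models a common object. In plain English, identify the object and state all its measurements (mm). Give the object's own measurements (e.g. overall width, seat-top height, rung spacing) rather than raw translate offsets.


A door frame. The clear opening is 888 mm wide and 2017 mm high. Two 46 mm wide jambs, 93 mm deep, stand either side of the opening from the floor to the top of the opening. A 80 mm thick head sits across the top of both jambs, spanning the full outside width of the frame.


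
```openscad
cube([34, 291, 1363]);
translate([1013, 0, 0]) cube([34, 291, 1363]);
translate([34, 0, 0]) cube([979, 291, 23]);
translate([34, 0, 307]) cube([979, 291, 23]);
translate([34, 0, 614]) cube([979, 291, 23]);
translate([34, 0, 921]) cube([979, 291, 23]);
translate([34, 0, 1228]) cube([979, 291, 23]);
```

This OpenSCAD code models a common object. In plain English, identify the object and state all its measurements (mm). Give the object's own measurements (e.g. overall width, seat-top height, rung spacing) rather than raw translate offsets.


An open bookshelf. Two side panels, each 34 mm thick, 291 mm deep and 1363 mm tall, stand 1047 mm apart (outside-to-outside). Between them sit 5 shelves, each 23 mm thick and 291 mm deep, spanning the full gap between the sides. The bottom shelf rests on the floor (its underside at z = 0) and the clear gap between one shelf's top and the next shelf's underside is 284 mm.


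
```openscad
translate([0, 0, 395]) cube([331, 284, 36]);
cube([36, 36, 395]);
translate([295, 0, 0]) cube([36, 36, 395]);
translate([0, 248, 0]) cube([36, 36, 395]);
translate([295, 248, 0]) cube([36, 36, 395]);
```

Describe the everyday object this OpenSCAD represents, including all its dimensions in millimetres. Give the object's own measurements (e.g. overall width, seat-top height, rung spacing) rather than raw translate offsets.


A simple wooden stool: a rectangular seat 331 mm (x) by 284 mm (y), 36 mm thick, top face at z = 431 mm, on four square legs, each 36×36 mm in cross-section. The legs rest on z = 0, each flush with a corner of the seat.


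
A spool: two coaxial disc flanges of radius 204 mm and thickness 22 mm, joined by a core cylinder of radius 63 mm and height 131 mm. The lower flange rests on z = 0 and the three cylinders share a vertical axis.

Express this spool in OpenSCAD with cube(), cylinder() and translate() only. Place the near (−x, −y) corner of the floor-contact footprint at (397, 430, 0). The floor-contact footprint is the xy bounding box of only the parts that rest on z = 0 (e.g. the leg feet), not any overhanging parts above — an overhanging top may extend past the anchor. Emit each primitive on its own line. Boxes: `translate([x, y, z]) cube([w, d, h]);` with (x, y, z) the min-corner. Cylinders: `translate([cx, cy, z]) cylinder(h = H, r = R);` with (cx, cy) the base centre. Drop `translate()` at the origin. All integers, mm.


translate([601, 634, 0]) cylinder(h = 22, r = 204);
translate([601, 634, 22]) cylinder(h = 131, r = 63);
translate([601, 634, 153]) cylinder(h = 22, r = 204);


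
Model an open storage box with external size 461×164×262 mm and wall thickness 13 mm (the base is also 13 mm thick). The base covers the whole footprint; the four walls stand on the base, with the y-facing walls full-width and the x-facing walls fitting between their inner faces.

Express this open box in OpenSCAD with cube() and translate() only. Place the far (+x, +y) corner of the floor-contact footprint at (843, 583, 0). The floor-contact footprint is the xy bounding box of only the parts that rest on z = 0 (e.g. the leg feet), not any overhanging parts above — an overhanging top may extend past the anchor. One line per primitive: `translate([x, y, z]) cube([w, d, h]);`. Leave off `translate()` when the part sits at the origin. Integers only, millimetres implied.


translate([382, 419, 0]) cube([461, 164, 13]);
translate([382, 419, 13]) cube([461, 13, 249]);
translate([382, 570, 13]) cube([461, 13, 249]);
translate([382, 432, 13]) cube([13, 138, 249]);
translate([830, 432, 13]) cube([13, 138, 249]);


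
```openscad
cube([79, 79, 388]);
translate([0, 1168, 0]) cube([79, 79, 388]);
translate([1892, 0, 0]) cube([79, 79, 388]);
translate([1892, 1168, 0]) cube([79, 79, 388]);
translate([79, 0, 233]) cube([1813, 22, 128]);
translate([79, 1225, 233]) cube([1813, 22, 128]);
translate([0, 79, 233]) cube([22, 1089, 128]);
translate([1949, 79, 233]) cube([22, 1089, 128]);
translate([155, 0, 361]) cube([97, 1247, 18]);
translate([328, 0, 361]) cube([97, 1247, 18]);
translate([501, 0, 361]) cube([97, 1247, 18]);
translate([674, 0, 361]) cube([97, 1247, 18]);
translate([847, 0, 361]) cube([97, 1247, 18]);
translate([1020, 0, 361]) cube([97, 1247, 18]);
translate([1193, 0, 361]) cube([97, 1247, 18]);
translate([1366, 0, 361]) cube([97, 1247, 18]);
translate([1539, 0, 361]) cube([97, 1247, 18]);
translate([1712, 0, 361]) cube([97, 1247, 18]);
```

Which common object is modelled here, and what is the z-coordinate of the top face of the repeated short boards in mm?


A bed frame. The slat-top height is 379 mm.

Four posts, four rails, and a row of slats — a bed frame. Slats sit on the rails at z = 233 + 128 = 361; with slat thickness 18, the top is 379 mm.


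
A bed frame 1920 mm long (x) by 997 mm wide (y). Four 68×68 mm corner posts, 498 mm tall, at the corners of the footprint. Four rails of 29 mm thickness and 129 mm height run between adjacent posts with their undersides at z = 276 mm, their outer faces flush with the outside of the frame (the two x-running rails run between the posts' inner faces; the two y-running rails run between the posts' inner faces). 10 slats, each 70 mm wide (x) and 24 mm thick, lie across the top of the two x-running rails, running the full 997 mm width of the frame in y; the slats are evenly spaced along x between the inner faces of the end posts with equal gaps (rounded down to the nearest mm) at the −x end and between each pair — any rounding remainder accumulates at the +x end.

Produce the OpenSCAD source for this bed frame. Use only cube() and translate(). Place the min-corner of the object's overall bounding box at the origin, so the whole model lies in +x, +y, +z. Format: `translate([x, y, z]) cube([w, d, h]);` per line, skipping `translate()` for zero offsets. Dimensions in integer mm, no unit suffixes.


cube([68, 68, 498]);
translate([0, 929, 0]) cube([68, 68, 498]);
translate([1852, 0, 0]) cube([68, 68, 498]);
translate([1852, 929, 0]) cube([68, 68, 498]);
translate([68, 0, 276]) cube([1784, 29, 129]);
translate([68, 968, 276]) cube([1784, 29, 129]);
translate([0, 68, 276]) cube([29, 861, 129]);
translate([1891, 68, 276]) cube([29, 861, 129]);
translate([166, 0, 405]) cube([70, 997, 24]);
translate([334, 0, 405]) cube([70, 997, 24]);
translate([502, 0, 405]) cube([70, 997, 24]);
translate([670, 0, 405]) cube([70, 997, 24]);
translate([838, 0, 405]) cube([70, 997, 24]);
translate([1006, 0, 405]) cube([70, 997, 24]);
translate([1174, 0, 405]) cube([70, 997, 24]);
translate([1342, 0, 405]) cube([70, 997, 24]);
translate([1510, 0, 405]) cube([70, 997, 24]);
translate([1678, 0, 405]) cube([70, 997, 24]);


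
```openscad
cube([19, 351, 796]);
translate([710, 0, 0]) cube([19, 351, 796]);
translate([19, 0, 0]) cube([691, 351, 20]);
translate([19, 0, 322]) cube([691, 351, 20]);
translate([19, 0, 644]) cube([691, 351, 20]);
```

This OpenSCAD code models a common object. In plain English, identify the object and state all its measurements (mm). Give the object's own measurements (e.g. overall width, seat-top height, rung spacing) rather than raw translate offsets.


An open bookshelf. Two side panels, each 19 mm thick, 351 mm deep and 796 mm tall, stand 729 mm apart (outside-to-outside). Between them sit 3 shelves, each 20 mm thick and 351 mm deep, spanning the full gap between the sides. The bottom shelf rests on the floor (its underside at z = 0) and the clear gap between one shelf's top and the next shelf's underside is 302 mm.


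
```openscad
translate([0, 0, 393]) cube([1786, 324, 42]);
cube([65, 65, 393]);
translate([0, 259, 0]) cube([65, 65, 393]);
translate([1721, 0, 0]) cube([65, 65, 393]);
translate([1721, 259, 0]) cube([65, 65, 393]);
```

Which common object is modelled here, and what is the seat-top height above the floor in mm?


A bench. The seat-top height is 435 mm.

A long slab on four corner posts — a bench. The slab sits at z = 393 with thickness 42, so the top is 393 + 42 = 435 mm.


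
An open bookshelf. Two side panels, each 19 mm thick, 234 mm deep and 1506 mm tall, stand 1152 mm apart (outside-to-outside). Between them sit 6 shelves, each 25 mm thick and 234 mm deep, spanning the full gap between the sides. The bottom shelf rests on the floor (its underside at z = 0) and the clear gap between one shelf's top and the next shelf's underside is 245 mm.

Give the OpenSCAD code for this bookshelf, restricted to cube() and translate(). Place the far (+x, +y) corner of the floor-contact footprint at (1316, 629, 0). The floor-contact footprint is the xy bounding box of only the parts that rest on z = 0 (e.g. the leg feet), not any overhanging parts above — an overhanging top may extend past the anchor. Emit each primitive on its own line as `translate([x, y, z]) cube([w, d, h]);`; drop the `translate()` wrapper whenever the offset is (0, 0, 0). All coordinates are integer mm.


translate([164, 395, 0]) cube([19, 234, 1506]);
translate([1297, 395, 0]) cube([19, 234, 1506]);
translate([183, 395, 0]) cube([1114, 234, 25]);
translate([183, 395, 270]) cube([1114, 234, 25]);
translate([183, 395, 540]) cube([1114, 234, 25]);
translate([183, 395, 810]) cube([1114, 234, 25]);
translate([183, 395, 1080]) cube([1114, 234, 25]);
translate([183, 395, 1350]) cube([1114, 234, 25]);


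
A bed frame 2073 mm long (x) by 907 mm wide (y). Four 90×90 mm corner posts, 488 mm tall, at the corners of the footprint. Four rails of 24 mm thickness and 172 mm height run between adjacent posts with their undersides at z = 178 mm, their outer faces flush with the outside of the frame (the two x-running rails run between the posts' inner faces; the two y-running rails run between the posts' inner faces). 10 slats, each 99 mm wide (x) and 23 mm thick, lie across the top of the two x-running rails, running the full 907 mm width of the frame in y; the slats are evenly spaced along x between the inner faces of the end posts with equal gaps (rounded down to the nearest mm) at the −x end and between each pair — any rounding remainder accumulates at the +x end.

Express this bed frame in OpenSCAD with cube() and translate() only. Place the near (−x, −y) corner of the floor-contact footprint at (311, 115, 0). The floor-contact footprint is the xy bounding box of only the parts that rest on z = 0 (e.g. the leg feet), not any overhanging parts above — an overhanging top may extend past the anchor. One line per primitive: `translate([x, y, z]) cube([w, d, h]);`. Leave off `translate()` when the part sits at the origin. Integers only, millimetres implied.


translate([311, 115, 0]) cube([90, 90, 488]);
translate([311, 932, 0]) cube([90, 90, 488]);
translate([2294, 115, 0]) cube([90, 90, 488]);
translate([2294, 932, 0]) cube([90, 90, 488]);
translate([401, 115, 178]) cube([1893, 24, 172]);
translate([401, 998, 178]) cube([1893, 24, 172]);
translate([311, 205, 178]) cube([24, 727, 172]);
translate([2360, 205, 178]) cube([24, 727, 172]);
translate([483, 115, 350]) cube([99, 907, 23]);
translate([664, 115, 350]) cube([99, 907, 23]);
translate([845, 115, 350]) cube([99, 907, 23]);
translate([1026, 115, 350]) cube([99, 907, 23]);
translate([1207, 115, 350]) cube([99, 907, 23]);
translate([1388, 115, 350]) cube([99, 907, 23]);
translate([1569, 115, 350]) cube([99, 907, 23]);
translate([1750, 115, 350]) cube([99, 907, 23]);
translate([1931, 115, 350]) cube([99, 907, 23]);
translate([2112, 115, 350]) cube([99, 907, 23]);


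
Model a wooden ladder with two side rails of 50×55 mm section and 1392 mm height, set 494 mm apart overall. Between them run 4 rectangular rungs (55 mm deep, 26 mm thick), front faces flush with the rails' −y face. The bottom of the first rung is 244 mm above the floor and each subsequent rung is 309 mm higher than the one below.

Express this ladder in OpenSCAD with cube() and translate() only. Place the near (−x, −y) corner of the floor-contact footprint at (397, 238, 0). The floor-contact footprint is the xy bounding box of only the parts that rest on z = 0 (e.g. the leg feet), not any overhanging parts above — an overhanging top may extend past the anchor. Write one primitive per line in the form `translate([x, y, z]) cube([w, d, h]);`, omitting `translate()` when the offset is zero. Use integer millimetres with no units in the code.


translate([397, 238, 0]) cube([50, 55, 1392]);
translate([841, 238, 0]) cube([50, 55, 1392]);
translate([447, 238, 244]) cube([394, 55, 26]);
translate([447, 238, 553]) cube([394, 55, 26]);
translate([447, 238, 862]) cube([394, 55, 26]);
translate([447, 238, 1171]) cube([394, 55, 26]);


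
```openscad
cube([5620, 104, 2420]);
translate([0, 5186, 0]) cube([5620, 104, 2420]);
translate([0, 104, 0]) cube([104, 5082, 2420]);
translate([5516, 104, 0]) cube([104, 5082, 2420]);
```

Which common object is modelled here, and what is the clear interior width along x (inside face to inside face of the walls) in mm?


A house (or room) frame. The interior width is 5412 mm.

Four 2420 mm walls enclosing a rectangle with no floor or roof — a room or house frame. Outside width is 5620 mm and wall thickness is 104 mm, so the interior width is 5620 − 2 × 104 = 5412 mm.


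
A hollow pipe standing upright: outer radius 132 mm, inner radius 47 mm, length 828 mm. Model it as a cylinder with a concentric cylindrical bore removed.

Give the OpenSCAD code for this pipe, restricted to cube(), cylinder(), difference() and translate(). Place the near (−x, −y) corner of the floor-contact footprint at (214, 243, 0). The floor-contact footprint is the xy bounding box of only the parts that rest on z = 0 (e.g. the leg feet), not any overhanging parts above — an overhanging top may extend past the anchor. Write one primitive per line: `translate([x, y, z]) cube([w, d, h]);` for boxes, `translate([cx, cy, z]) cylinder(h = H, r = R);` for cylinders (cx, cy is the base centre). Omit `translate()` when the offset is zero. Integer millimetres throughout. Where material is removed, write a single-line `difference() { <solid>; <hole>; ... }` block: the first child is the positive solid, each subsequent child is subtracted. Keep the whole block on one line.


difference() { translate([346, 375, 0]) cylinder(h = 828, r = 132); translate([346, 375, 0]) cylinder(h = 828, r = 47); }


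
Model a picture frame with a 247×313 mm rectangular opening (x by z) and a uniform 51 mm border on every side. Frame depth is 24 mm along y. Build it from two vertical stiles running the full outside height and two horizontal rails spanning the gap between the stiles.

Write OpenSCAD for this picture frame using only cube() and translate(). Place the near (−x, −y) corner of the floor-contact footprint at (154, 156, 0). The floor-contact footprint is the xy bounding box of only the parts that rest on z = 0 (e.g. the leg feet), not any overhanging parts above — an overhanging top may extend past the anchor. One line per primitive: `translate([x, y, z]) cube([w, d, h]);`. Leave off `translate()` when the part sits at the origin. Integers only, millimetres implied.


translate([154, 156, 0]) cube([51, 24, 415]);
translate([452, 156, 0]) cube([51, 24, 415]);
translate([205, 156, 0]) cube([247, 24, 51]);
translate([205, 156, 364]) cube([247, 24, 51]);


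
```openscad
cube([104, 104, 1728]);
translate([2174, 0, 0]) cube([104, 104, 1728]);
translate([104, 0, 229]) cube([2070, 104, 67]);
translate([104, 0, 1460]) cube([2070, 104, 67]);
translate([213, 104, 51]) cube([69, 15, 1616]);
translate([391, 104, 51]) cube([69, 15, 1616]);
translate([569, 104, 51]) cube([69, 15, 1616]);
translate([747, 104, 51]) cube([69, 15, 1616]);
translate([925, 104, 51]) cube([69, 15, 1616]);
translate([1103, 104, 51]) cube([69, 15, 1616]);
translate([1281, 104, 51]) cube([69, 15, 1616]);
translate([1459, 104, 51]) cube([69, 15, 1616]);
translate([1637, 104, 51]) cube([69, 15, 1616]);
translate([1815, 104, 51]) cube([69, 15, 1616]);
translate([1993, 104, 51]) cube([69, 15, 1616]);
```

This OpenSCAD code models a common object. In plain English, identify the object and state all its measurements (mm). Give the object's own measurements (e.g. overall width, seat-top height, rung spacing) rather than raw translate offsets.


A fence section. Two 104×104 mm posts, 1728 mm tall, stand on the floor with a clear span of 2070 mm between their inner faces. Two horizontal rails of 104×67 mm section span the gap between the posts with their undersides at z = 229 mm and z = 1460 mm, flush with the posts' −y face. 11 pickets, each 69 mm wide, 15 mm thick and 1616 mm tall, are fixed to the +y face of the rails with their bottoms at z = 51 mm, spaced across the span with a 109 mm gap after the −x post and between neighbouring pickets, with 112 mm left before the +x post.


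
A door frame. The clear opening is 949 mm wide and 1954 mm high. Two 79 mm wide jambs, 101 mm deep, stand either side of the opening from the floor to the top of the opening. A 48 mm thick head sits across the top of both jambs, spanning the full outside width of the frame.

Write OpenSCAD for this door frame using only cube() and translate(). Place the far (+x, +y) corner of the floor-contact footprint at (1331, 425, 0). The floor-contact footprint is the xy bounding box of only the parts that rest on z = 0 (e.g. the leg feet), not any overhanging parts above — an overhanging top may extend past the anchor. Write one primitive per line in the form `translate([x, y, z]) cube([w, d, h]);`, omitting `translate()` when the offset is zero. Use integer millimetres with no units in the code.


translate([224, 324, 0]) cube([79, 101, 1954]);
translate([1252, 324, 0]) cube([79, 101, 1954]);
translate([224, 324, 1954]) cube([1107, 101, 48]);


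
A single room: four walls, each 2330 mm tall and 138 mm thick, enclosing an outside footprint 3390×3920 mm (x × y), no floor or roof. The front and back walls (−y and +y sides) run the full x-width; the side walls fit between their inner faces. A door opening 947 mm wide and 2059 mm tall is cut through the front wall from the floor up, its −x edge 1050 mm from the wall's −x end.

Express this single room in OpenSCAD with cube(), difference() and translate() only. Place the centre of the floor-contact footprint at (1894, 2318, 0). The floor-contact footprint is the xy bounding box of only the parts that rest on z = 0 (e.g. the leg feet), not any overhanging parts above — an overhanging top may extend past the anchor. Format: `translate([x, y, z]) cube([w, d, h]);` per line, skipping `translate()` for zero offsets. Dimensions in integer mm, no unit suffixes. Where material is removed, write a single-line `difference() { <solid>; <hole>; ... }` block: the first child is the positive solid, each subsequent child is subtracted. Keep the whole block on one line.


difference() { translate([199, 358, 0]) cube([3390, 138, 2330]); translate([1249, 358, 0]) cube([947, 138, 2059]); }
translate([199, 4140, 0]) cube([3390, 138, 2330]);
translate([199, 496, 0]) cube([138, 3644, 2330]);
translate([3451, 496, 0]) cube([138, 3644, 2330]);


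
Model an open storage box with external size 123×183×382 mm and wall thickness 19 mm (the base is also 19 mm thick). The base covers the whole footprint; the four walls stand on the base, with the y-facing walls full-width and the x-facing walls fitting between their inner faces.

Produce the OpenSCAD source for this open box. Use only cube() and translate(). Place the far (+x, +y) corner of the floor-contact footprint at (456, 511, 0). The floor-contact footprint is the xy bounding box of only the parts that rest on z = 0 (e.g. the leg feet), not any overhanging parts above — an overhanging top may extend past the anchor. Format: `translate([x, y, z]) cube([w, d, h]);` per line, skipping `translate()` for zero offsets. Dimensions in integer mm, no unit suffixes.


translate([333, 328, 0]) cube([123, 183, 19]);
translate([333, 328, 19]) cube([123, 19, 363]);
translate([333, 492, 19]) cube([123, 19, 363]);
translate([333, 347, 19]) cube([19, 145, 363]);
translate([437, 347, 19]) cube([19, 145, 363]);


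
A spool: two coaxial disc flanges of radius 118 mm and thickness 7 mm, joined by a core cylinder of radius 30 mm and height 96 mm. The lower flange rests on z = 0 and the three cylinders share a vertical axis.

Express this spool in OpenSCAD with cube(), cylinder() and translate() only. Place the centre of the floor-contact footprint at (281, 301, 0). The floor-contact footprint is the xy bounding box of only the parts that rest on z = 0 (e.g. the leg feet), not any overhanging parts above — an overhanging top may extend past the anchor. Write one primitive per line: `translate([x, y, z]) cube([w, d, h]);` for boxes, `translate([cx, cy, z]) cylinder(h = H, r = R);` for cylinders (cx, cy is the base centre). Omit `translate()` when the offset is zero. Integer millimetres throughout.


translate([281, 301, 0]) cylinder(h = 7, r = 118);
translate([281, 301, 7]) cylinder(h = 96, r = 30);
translate([281, 301, 103]) cylinder(h = 7, r = 118);


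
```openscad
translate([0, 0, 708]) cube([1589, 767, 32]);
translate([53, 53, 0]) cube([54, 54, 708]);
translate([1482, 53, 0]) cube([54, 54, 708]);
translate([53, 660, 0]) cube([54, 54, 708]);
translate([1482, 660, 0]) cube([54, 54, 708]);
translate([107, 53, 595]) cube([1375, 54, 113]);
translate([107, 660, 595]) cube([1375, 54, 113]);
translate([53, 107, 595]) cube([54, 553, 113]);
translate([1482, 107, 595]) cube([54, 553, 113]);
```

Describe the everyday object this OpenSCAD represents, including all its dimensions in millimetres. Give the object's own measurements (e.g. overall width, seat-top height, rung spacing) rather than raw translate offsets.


A rectangular dining table. The top is 1589×767×32 mm with its upper surface at z = 740 mm. It stands on four 54×54 mm square legs, each inset 53 mm from the nearest pair of top edges, running from the floor to the underside of the top. Four apron rails, 54 mm thick and 113 mm tall, run between adjacent legs with their top edges flush with the underside of the top and their outer faces flush with the legs' outer faces.


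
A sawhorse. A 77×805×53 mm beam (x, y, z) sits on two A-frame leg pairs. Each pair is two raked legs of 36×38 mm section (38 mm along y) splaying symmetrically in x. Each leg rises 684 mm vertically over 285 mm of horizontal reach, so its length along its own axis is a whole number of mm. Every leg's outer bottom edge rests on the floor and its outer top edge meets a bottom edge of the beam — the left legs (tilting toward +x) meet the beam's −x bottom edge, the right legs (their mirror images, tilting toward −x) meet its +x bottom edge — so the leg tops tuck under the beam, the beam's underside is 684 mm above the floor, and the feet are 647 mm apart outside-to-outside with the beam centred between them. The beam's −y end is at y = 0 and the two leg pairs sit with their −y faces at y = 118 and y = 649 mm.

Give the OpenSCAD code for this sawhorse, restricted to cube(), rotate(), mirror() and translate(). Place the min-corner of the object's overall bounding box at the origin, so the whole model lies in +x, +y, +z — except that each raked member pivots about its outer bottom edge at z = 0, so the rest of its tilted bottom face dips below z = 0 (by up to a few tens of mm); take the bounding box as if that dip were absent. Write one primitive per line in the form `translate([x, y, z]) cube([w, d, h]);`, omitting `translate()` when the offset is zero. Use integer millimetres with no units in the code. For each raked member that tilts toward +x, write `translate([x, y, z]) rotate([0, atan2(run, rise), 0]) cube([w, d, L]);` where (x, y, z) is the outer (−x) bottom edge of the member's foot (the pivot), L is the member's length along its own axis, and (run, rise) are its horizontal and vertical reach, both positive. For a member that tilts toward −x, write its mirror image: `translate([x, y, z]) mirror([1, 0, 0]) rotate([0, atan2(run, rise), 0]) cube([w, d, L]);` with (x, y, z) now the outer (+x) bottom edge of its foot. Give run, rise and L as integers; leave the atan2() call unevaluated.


translate([285, 0, 684]) cube([77, 805, 53]);
translate([0, 118, 0]) rotate([0, atan2(285, 684), 0]) cube([36, 38, 741]);
translate([647, 118, 0]) mirror([1, 0, 0]) rotate([0, atan2(285, 684), 0]) cube([36, 38, 741]);
translate([0, 649, 0]) rotate([0, atan2(285, 684), 0]) cube([36, 38, 741]);
translate([647, 649, 0]) mirror([1, 0, 0]) rotate([0, atan2(285, 684), 0]) cube([36, 38, 741]);


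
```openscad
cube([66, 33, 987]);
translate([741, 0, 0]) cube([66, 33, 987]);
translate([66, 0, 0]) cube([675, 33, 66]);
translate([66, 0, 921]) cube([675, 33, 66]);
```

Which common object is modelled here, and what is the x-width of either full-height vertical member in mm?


A picture frame. The border width is 66 mm.

Four thin pieces enclosing a rectangular opening — a picture frame. The two full-height stiles are 987 mm tall; the top rail sits at z = 921 and is 66 mm tall, so the border above the opening is 987 − 921 = 66 mm, matching the stile x-width.


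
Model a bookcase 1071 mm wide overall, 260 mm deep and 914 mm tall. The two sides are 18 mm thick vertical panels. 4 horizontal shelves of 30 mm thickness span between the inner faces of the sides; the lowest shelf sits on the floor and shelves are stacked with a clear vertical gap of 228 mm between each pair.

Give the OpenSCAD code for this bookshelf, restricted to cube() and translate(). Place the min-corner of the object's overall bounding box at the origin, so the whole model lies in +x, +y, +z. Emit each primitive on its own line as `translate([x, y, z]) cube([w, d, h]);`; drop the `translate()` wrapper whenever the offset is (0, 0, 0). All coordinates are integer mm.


cube([18, 260, 914]);
translate([1053, 0, 0]) cube([18, 260, 914]);
translate([18, 0, 0]) cube([1035, 260, 30]);
translate([18, 0, 258]) cube([1035, 260, 30]);
translate([18, 0, 516]) cube([1035, 260, 30]);
translate([18, 0, 774]) cube([1035, 260, 30]);


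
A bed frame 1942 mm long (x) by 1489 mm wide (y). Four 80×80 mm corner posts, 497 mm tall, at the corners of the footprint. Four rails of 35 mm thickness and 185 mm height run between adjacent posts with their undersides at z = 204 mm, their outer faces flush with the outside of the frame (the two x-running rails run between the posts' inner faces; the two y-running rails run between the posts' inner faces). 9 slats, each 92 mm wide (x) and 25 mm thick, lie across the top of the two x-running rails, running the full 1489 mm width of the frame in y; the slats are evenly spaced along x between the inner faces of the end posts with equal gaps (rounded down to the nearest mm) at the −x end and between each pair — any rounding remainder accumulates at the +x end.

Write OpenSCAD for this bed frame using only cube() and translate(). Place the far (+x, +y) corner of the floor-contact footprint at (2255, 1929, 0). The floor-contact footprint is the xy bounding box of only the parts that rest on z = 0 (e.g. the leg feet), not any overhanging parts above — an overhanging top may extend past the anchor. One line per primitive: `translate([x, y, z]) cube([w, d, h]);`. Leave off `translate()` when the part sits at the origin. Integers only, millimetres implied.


// slat z = rail_z + rail_h = 204 + 185 = 389
// slat gap = ⌊(1782 − 9·92) / 10⌋ = 95
translate([313, 440, 0]) cube([80, 80, 497]);
translate([313, 1849, 0]) cube([80, 80, 497]);
translate([2175, 440, 0]) cube([80, 80, 497]);
translate([2175, 1849, 0]) cube([80, 80, 497]);
translate([393, 440, 204]) cube([1782, 35, 185]);
translate([393, 1894, 204]) cube([1782, 35, 185]);
translate([313, 520, 204]) cube([35, 1329, 185]);
translate([2220, 520, 204]) cube([35, 1329, 185]);
translate([488, 440, 389]) cube([92, 1489, 25]);
translate([675, 440, 389]) cube([92, 1489, 25]);
translate([862, 440, 389]) cube([92, 1489, 25]);
translate([1049, 440, 389]) cube([92, 1489, 25]);
translate([1236, 440, 389]) cube([92, 1489, 25]);
translate([1423, 440, 389]) cube([92, 1489, 25]);
translate([1610, 440, 389]) cube([92, 1489, 25]);
translate([1797, 440, 389]) cube([92, 1489, 25]);
translate([1984, 440, 389]) cube([92, 1489, 25]);


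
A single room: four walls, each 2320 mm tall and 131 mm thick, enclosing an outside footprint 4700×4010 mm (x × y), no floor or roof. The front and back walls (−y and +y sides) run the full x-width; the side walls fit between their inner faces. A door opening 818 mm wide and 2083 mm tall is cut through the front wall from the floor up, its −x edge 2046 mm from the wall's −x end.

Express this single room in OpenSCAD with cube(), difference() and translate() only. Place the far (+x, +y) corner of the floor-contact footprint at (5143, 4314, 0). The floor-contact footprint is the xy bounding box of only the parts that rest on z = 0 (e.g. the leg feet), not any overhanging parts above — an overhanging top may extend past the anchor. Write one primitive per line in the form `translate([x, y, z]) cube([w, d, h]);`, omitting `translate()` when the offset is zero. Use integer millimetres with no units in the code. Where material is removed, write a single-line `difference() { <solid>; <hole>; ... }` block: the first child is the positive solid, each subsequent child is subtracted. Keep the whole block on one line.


difference() { translate([443, 304, 0]) cube([4700, 131, 2320]); translate([2489, 304, 0]) cube([818, 131, 2083]); }
translate([443, 4183, 0]) cube([4700, 131, 2320]);
translate([443, 435, 0]) cube([131, 3748, 2320]);
translate([5012, 435, 0]) cube([131, 3748, 2320]);


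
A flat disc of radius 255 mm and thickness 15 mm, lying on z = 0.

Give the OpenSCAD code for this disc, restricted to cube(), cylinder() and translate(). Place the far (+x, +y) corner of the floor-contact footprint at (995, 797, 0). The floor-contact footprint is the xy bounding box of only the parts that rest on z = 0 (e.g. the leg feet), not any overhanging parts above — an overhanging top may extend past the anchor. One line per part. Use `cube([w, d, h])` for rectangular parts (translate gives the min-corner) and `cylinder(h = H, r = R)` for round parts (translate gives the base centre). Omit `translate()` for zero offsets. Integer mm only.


translate([740, 542, 0]) cylinder(h = 15, r = 255);


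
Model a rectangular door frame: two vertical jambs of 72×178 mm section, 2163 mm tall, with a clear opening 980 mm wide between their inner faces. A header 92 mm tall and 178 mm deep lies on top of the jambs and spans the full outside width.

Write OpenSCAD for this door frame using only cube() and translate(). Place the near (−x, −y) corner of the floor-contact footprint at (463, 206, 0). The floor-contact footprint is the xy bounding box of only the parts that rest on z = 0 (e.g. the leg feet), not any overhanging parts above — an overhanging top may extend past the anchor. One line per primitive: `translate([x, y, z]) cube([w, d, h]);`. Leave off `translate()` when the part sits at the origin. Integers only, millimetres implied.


translate([463, 206, 0]) cube([72, 178, 2163]);
translate([1515, 206, 0]) cube([72, 178, 2163]);
translate([463, 206, 2163]) cube([1124, 178, 92]);
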